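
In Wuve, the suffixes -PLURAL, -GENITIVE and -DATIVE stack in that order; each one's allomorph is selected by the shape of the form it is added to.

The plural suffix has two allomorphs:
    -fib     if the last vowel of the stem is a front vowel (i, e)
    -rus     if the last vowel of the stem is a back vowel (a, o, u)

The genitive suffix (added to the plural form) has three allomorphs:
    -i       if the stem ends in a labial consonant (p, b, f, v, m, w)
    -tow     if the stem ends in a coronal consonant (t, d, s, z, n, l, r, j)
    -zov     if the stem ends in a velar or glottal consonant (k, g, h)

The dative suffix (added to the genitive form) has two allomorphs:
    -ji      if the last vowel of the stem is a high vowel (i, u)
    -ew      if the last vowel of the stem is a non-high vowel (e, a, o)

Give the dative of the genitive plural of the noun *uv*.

uvrustowew

Since the last vowel of *uv* is /u/ (a back vowel), it takes -rus, giving *uvrus*.
Since the final consonant of the plural form *uvrus* is /s/ (coronal), it takes -tow, giving *uvrustow*.
Since the last vowel of the genitive form *uvrustow* is /o/ (a non-high vowel), it takes -ew, giving *uvrustowew*.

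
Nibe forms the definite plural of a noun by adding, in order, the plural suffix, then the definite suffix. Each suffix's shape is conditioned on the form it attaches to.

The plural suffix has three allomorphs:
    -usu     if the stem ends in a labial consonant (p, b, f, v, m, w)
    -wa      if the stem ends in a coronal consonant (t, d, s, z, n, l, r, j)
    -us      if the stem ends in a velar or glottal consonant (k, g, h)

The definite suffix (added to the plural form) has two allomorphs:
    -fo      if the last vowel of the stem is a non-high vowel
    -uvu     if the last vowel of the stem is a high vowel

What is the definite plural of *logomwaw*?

logomwawusuuvu

The final consonant of *logomwaw* is /w/, which is labial, so the plural suffix is -usu, giving *logomwawusu*.
Since the last vowel of the plural form *logomwawusu* is /u/ (a high vowel), it takes -uvu, giving *logomwawusuuvu*.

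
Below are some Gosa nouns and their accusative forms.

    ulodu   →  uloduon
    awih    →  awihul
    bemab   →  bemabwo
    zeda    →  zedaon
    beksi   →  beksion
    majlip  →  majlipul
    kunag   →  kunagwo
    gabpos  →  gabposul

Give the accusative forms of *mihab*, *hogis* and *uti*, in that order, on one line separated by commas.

mihabwo, hogisul, ution

The suffix is conditioned by the final sound: -ul when the stem ends in a voiceless consonant (*awih*, *majlip*, *gabpos*); -wo when the stem ends in a voiced consonant (*bemab*, *kunag*); -on when the stem ends in a vowel (*ulodu*, *zeda*, *beksi*).
The final sound of *mihab* is /b/, which is a voiced consonant, so the suffix is -wo, giving *mihabwo*.
*hogis*: final sound = /s/, a voiceless consonant → -ul → *hogisul*.
Since the final sound of *uti* is /i/ (a vowel), it takes -on, giving *ution*.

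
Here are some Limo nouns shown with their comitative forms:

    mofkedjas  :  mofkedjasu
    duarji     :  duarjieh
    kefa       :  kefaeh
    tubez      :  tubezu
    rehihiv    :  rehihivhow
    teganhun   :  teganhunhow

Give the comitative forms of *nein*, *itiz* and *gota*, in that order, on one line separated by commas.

neinhow, itizu, gotaeh

The alternation tracks the final sound of the stem — -u when the stem ends in a sibilant (*mofkedjas*, *tubez*); -how when the stem ends in a non-sibilant consonant (*rehihiv*, *teganhun*); -eh when the stem ends in a vowel (*duarji*, *kefa*).
Since the final sound of *nein* is /n/ (a non-sibilant consonant), it takes -how, giving *neinhow*.
*itiz* — final sound /z/ (a sibilant) → -u → *itizu*.
*gota* — final sound /a/ (a vowel) → -eh → *gotaeh*.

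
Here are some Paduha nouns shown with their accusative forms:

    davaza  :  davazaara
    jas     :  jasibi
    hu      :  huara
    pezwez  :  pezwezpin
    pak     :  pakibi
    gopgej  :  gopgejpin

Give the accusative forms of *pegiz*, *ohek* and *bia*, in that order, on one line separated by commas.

Looking at the final sound of each stem: -ibi when the stem ends in a voiceless consonant (*jas*, *pak*); -pin when the stem ends in a voiced consonant (*pezwez*, *gopgej*); -ara when the stem ends in a vowel (*davaza*, *hu*).
*pegiz*: final sound = /z/, a voiced consonant → -pin → *pegizpin*.
The final sound of *ohek* is /k/, which is a voiceless consonant, so the suffix is -ibi, giving *ohekibi*.
*bia*: final sound = /a/, a vowel → -ara → *biaara*.

pegizpin, ohekibi, biaara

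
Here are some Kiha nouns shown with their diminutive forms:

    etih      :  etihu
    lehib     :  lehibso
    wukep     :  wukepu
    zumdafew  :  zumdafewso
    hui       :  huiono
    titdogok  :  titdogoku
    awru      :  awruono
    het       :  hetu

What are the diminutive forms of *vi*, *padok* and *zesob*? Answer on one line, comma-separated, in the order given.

viono, padoku, zesobso

The suffix is conditioned by the final sound: -u when the stem ends in a voiceless consonant (*etih*, *wukep*, *titdogok*, *het*); -so when the stem ends in a voiced consonant (*lehib*, *zumdafew*); -ono when the stem ends in a vowel (*hui*, *awru*).
The final sound of *vi* is /i/, which is a vowel, so the suffix is -ono, giving *viono*.
*padok* — final sound /k/ (a voiceless consonant) → -u → *padoku*.
The final sound of *zesob* is /b/, which is a voiced consonant, so the suffix is -so, giving *zesobso*.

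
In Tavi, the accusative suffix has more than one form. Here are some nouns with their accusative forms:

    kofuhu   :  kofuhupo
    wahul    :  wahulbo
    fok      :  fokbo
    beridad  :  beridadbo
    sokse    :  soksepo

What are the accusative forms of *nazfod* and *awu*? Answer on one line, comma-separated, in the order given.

The alternation tracks the final sound of the stem — -bo when the stem ends in a consonant (*wahul*, *fok*, *beridad*); -po when the stem ends in a vowel (*kofuhu*, *sokse*).
The final sound of *nazfod* is /d/, which is a consonant, so the suffix is -bo, giving *nazfodbo*.
Since the final sound of *awu* is /u/ (a vowel), it takes -po, giving *awupo*.

nazfodbo, awupo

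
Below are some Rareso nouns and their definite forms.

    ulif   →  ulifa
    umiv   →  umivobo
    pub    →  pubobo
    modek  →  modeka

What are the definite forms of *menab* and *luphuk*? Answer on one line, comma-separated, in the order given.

The alternation tracks the final consonant of the stem — -a when the stem ends in a voiceless consonant (*ulif*, *modek*); -obo when the stem ends in a voiced consonant (*umiv*, *pub*).
*menab*: final consonant = /b/, voiced → -obo → *menabobo*.
*luphuk*: final consonant = /k/, voiceless → -a → *luphuka*.

menabobo, luphuka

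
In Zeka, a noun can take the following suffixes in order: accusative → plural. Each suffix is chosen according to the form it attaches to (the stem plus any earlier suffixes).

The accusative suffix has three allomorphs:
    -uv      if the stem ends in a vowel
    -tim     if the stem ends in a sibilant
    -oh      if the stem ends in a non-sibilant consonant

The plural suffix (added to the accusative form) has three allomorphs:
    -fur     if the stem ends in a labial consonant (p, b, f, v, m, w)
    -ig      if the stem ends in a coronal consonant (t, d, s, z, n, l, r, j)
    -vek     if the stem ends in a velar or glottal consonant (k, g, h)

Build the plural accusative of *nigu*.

niguuvfur

The final sound of *nigu* is /u/, which is a vowel, so the accusative suffix is -uv, giving *niguuv*.
The accusative form *niguuv*: final consonant = /v/, labial → -fur → *niguuvfur*.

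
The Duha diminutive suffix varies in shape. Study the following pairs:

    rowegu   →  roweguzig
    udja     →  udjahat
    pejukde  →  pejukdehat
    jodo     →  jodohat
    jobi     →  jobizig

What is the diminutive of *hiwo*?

hiwohat

The alternation tracks the last vowel of the stem — -zig when the last vowel of the stem is a high vowel (*rowegu*, *jobi*); -hat when the last vowel of the stem is a non-high vowel (*udja*, *pejukde*, *jodo*).
Since the last vowel of *hiwo* is /o/ (a non-high vowel), it takes -hat, giving *hiwohat*.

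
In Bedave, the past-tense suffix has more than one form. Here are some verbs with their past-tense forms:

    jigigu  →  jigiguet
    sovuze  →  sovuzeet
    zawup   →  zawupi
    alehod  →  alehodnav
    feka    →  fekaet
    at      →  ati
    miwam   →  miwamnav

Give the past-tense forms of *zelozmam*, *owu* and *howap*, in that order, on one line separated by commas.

zelozmamnav, owuet, howapi

The alternation tracks the final sound of the stem — -i when the stem ends in a voiceless consonant (*zawup*, *at*); -nav when the stem ends in a voiced consonant (*alehod*, *miwam*); -et when the stem ends in a vowel (*jigigu*, *sovuze*, *feka*).
*zelozmam* — final sound /m/ (a voiced consonant) → -nav → *zelozmamnav*.
*owu*: final sound = /u/, a vowel → -et → *owuet*.
Since the final sound of *howap* is /p/ (a voiceless consonant), it takes -i, giving *howapi*.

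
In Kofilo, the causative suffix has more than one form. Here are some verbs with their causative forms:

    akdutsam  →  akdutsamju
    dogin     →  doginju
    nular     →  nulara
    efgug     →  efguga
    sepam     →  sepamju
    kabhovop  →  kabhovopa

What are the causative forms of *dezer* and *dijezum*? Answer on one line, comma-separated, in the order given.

dezera, dijezumju

The pattern is nasality of the final consonant: -ju when the stem ends in a nasal (*akdutsam*, *dogin*, *sepam*); -a when the stem ends in a non-nasal consonant (*nular*, *efgug*, *kabhovop*).
Since the final consonant of *dezer* is /r/ (non-nasal), it takes -a, giving *dezera*.
Since the final consonant of *dijezum* is /m/ (a nasal), it takes -ju, giving *dijezumju*.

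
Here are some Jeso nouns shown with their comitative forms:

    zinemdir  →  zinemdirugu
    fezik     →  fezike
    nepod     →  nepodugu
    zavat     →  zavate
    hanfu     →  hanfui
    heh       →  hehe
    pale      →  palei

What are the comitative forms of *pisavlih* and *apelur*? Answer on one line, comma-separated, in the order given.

pisavlihe, apelurugu

The pattern is voicing of the final sound: -e when the stem ends in a voiceless consonant (*fezik*, *zavat*, *heh*); -ugu when the stem ends in a voiced consonant (*zinemdir*, *nepod*); -i when the stem ends in a vowel (*hanfu*, *pale*).
Since the final sound of *pisavlih* is /h/ (a voiceless consonant), it takes -e, giving *pisavlihe*.
The final sound of *apelur* is /r/, which is a voiced consonant, so the suffix is -ugu, giving *apelurugu*.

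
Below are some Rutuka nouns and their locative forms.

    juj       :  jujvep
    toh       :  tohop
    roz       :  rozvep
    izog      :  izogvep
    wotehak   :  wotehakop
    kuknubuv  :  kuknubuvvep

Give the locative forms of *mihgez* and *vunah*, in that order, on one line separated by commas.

mihgezvep, vunahop

The pattern is voicing of the final consonant: -op when the stem ends in a voiceless consonant (*toh*, *wotehak*); -vep when the stem ends in a voiced consonant (*juj*, *roz*, *izog*, *kuknubuv*).
*mihgez*: final consonant = /z/, voiced → -vep → *mihgezvep*.
*vunah* — final consonant /h/ (voiceless) → -op → *vunahop*.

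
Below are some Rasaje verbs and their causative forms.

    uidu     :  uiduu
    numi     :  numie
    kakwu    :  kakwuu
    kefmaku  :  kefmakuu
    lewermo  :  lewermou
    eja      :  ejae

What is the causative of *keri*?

kerie

The pattern is rounding harmony: -u when the last vowel of the stem is a rounded vowel (*uidu*, *kakwu*, *kefmaku*, *lewermo*); -e when the last vowel of the stem is an unrounded vowel (*numi*, *eja*).
*keri* — last vowel /i/ (an unrounded vowel) → -e → *kerie*.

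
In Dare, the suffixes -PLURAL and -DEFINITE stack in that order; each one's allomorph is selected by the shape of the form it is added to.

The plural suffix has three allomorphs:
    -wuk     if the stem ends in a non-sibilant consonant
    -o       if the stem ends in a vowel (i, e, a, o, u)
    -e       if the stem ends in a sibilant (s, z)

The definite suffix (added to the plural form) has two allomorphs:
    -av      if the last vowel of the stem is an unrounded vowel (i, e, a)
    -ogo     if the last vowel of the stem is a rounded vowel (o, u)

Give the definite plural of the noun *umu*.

umuoogo

The final sound of *umu* is /u/, which is a vowel, so the plural suffix is -o, giving *umuo*.
The plural form *umuo* — last vowel /o/ (a rounded vowel) → -ogo → *umuoogo*.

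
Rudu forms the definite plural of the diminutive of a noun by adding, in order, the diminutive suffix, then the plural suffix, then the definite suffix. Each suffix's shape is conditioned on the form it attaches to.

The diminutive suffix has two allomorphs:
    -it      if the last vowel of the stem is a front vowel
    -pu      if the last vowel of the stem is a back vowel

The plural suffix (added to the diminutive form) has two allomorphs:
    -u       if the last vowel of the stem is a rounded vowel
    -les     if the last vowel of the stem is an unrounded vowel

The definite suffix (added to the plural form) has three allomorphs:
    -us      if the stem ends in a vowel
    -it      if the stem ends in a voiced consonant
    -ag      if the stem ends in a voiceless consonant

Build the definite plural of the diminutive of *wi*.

wiitlesag

*wi* — last vowel /i/ (a front vowel) → -it → *wiit*.
The diminutive form *wiit*: last vowel = /i/, an unrounded vowel → -les → *wiitles*.
The final sound of the plural form *wiitles* is /s/, which is a voiceless consonant, so the definite suffix is -ag, giving *wiitlesag*.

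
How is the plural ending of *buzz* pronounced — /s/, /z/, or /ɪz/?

The stem *buzz* ends in a sibilant (/s, z, ʃ, ʒ, tʃ, dʒ/).
The plural suffix surfaces as /ɪz/ after sibilants, /s/ after other voiceless consonants, and /z/ after other voiced sounds.
So the plural -s on *buzz* is pronounced /ɪz/.

/ɪz/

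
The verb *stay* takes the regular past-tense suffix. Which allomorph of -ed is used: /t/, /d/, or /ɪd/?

The stem *stay* ends in a voiced sound other than /d/.
The -ed suffix is realized as /ɪd/ after /t, d/; as /t/ after other voiceless consonants; and as /d/ after other voiced sounds.
So -ed on *stay* is pronounced /d/.

/d/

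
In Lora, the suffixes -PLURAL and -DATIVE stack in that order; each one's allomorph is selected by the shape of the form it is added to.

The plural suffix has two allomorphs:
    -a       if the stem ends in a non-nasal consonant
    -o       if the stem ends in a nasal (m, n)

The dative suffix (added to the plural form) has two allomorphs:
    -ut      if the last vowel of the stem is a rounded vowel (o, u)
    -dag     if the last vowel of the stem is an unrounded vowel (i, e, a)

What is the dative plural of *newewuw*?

The final consonant of *newewuw* is /w/, which is non-nasal, so the plural suffix is -a, giving *newewuwa*.
The last vowel of the plural form *newewuwa* is /a/, which is an unrounded vowel, so the dative suffix is -dag, giving *newewuwadag*.

newewuwadag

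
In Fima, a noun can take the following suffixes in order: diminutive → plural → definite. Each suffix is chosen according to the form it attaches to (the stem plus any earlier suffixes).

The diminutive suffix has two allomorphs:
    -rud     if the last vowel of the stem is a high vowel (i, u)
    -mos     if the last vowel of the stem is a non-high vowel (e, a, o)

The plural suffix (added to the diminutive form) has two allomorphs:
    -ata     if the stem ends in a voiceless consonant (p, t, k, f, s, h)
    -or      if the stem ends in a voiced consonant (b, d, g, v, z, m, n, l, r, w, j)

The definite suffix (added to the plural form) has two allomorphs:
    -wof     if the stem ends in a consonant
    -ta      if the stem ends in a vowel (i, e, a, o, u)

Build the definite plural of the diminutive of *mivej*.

*mivej*: last vowel = /e/, a non-high vowel → -mos → *mivejmos*.
The diminutive form *mivejmos* — final consonant /s/ (voiceless) → -ata → *mivejmosata*.
The final sound of the plural form *mivejmosata* is /a/, which is a vowel, so the definite suffix is -ta, giving *mivejmosatata*.

mivejmosatata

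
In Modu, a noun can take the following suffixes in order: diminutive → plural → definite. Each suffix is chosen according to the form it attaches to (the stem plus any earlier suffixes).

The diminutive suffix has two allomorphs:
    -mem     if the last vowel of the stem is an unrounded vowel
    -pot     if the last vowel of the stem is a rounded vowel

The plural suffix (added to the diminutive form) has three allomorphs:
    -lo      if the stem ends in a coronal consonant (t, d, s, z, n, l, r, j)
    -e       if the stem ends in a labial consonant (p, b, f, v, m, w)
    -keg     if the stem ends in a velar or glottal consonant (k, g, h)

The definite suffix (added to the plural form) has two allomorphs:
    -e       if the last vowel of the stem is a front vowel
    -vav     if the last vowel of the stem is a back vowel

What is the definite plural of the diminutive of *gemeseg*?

gemesegmemee

*gemeseg*: last vowel = /e/, an unrounded vowel → -mem → *gemesegmem*.
The final consonant of the diminutive form *gemesegmem* is /m/, which is labial, so the plural suffix is -e, giving *gemesegmeme*.
Since the last vowel of the plural form *gemesegmeme* is /e/ (a front vowel), it takes -e, giving *gemesegmemee*.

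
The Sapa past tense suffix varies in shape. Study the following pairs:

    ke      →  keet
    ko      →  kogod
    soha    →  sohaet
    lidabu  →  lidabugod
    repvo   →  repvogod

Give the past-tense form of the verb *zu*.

zugod

Looking at the last vowel of each stem: -god when the last vowel of the stem is a rounded vowel (*ko*, *lidabu*, *repvo*); -et when the last vowel of the stem is an unrounded vowel (*ke*, *soha*).
*zu* — last vowel /u/ (a rounded vowel) → -god → *zugod*.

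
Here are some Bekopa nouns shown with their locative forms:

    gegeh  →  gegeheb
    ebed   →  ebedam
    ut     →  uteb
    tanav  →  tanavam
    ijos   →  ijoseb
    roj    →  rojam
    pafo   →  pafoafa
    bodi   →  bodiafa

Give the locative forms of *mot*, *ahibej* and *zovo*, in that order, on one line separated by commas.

The suffix is conditioned by the final sound: -eb when the stem ends in a voiceless consonant (*gegeh*, *ut*, *ijos*); -am when the stem ends in a voiced consonant (*ebed*, *tanav*, *roj*); -afa when the stem ends in a vowel (*pafo*, *bodi*).
Since the final sound of *mot* is /t/ (a voiceless consonant), it takes -eb, giving *moteb*.
The final sound of *ahibej* is /j/, which is a voiced consonant, so the suffix is -am, giving *ahibejam*.
*zovo*: final sound = /o/, a vowel → -afa → *zovoafa*.

moteb, ahibejam, zovoafa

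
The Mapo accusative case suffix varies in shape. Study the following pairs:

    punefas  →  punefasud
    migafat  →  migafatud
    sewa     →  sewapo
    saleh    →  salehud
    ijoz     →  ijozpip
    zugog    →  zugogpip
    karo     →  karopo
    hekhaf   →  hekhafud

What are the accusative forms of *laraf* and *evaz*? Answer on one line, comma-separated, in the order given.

larafud, evazpip

The suffix is conditioned by the final sound: -ud when the stem ends in a voiceless consonant (*punefas*, *migafat*, *saleh*, *hekhaf*); -pip when the stem ends in a voiced consonant (*ijoz*, *zugog*); -po when the stem ends in a vowel (*sewa*, *karo*).
*laraf*: final sound = /f/, a voiceless consonant → -ud → *larafud*.
*evaz*: final sound = /z/, a voiced consonant → -pip → *evazpip*.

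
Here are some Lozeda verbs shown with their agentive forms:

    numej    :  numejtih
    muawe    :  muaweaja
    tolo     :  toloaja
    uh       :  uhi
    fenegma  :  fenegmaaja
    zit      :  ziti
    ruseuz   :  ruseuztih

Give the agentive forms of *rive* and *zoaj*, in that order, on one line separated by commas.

riveaja, zoajtih

The alternation tracks the final sound of the stem — -i when the stem ends in a voiceless consonant (*uh*, *zit*); -tih when the stem ends in a voiced consonant (*numej*, *ruseuz*); -aja when the stem ends in a vowel (*muawe*, *tolo*, *fenegma*).
*rive*: final sound = /e/, a vowel → -aja → *riveaja*.
*zoaj*: final sound = /j/, a voiced consonant → -tih → *zoajtih*.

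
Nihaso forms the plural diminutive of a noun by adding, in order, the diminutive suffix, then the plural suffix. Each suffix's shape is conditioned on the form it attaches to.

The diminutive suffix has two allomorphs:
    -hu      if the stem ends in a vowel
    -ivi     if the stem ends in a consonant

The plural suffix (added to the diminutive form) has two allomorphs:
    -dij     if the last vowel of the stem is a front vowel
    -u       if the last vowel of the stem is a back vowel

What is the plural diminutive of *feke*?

fekehuu

*feke* — final sound /e/ (a vowel) → -hu → *fekehu*.
The last vowel of the diminutive form *fekehu* is /u/, which is a back vowel, so the plural suffix is -u, giving *fekehuu*.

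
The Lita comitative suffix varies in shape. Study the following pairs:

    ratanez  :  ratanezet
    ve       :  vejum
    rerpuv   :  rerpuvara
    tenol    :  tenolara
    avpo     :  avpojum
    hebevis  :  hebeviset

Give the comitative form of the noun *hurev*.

hurevara

Looking at the final sound of each stem: -et when the stem ends in a sibilant (*ratanez*, *hebevis*); -ara when the stem ends in a non-sibilant consonant (*rerpuv*, *tenol*); -jum when the stem ends in a vowel (*ve*, *avpo*).
The final sound of *hurev* is /v/, which is a non-sibilant consonant, so the suffix is -ara, giving *hurevara*.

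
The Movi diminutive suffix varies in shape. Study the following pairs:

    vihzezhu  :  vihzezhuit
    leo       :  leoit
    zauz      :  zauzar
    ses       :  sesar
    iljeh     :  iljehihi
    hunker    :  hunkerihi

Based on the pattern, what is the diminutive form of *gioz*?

giozar

The alternation tracks the final sound of the stem — -ar when the stem ends in a sibilant (*zauz*, *ses*); -ihi when the stem ends in a non-sibilant consonant (*iljeh*, *hunker*); -it when the stem ends in a vowel (*vihzezhu*, *leo*).
Since the final sound of *gioz* is /z/ (a sibilant), it takes -ar, giving *giozar*.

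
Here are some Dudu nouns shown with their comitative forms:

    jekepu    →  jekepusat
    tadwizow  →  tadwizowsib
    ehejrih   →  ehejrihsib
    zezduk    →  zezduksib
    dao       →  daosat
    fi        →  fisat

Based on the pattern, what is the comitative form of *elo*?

elosat

The pattern is consonant vs. vowel: -sib when the stem ends in a consonant (*tadwizow*, *ehejrih*, *zezduk*); -sat when the stem ends in a vowel (*jekepu*, *dao*, *fi*).
Since the final sound of *elo* is /o/ (a vowel), it takes -sat, giving *elosat*.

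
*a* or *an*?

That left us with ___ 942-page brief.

a

The indefinite article is chosen by the initial *sound* of the following word, not its spelling.
The number *942* is spoken "nine hundred …", beginning with /naɪn/ — a consonant sound.
So the article is *a*: That left us with a 942-page brief.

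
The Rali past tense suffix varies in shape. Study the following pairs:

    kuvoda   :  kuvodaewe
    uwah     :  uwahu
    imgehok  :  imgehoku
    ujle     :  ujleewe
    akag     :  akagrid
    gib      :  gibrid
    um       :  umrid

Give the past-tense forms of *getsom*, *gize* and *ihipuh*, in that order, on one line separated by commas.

getsomrid, gizeewe, ihipuhu

The pattern is voicing of the final sound: -u when the stem ends in a voiceless consonant (*uwah*, *imgehok*); -rid when the stem ends in a voiced consonant (*akag*, *gib*, *um*); -ewe when the stem ends in a vowel (*kuvoda*, *ujle*).
*getsom*: final sound = /m/, a voiced consonant → -rid → *getsomrid*.
Since the final sound of *gize* is /e/ (a vowel), it takes -ewe, giving *gizeewe*.
Since the final sound of *ihipuh* is /h/ (a voiceless consonant), it takes -u, giving *ihipuhu*.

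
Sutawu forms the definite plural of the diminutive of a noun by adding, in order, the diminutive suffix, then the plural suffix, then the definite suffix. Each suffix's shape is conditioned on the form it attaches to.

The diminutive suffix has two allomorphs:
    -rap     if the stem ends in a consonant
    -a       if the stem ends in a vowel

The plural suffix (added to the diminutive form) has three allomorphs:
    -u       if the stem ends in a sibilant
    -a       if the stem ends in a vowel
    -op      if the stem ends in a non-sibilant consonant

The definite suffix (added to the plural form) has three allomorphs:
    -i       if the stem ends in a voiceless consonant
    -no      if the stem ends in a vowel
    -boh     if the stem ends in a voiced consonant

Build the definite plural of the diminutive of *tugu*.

tuguaano

Since the final sound of *tugu* is /u/ (a vowel), it takes -a, giving *tugua*.
The diminutive form *tugua*: final sound = /a/, a vowel → -a → *tuguaa*.
The final sound of the plural form *tuguaa* is /a/, which is a vowel, so the definite suffix is -no, giving *tuguaano*.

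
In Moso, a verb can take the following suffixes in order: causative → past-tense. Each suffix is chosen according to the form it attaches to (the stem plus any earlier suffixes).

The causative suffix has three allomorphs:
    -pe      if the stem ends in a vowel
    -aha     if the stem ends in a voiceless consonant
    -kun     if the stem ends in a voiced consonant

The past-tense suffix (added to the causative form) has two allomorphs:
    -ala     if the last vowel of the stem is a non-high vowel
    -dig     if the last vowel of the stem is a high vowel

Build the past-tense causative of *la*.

lapeala

*la*: final sound = /a/, a vowel → -pe → *lape*.
The last vowel of the causative form *lape* is /e/, which is a non-high vowel, so the past-tense suffix is -ala, giving *lapeala*.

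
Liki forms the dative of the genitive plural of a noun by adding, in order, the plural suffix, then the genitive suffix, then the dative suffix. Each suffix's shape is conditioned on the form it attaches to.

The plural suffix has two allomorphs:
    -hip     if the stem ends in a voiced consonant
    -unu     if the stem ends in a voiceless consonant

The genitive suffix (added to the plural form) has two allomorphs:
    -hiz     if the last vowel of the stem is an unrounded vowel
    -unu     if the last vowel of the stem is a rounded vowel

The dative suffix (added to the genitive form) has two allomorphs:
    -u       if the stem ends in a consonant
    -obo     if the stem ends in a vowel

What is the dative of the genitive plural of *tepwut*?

tepwutunuunuobo

*tepwut*: final consonant = /t/, voiceless → -unu → *tepwutunu*.
The plural form *tepwutunu*: last vowel = /u/, a rounded vowel → -unu → *tepwutunuunu*.
The genitive form *tepwutunuunu* — final sound /u/ (a vowel) → -obo → *tepwutunuunuobo*.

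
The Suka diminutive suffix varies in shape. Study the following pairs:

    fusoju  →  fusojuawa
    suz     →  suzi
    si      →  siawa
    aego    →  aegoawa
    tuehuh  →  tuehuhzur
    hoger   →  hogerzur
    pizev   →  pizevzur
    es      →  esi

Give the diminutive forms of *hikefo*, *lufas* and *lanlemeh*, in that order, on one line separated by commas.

hikefoawa, lufasi, lanlemehzur

Looking at the final sound of each stem: -i when the stem ends in a sibilant (*suz*, *es*); -zur when the stem ends in a non-sibilant consonant (*tuehuh*, *hoger*, *pizev*); -awa when the stem ends in a vowel (*fusoju*, *si*, *aego*).
Since the final sound of *hikefo* is /o/ (a vowel), it takes -awa, giving *hikefoawa*.
The final sound of *lufas* is /s/, which is a sibilant, so the suffix is -i, giving *lufasi*.
Since the final sound of *lanlemeh* is /h/ (a non-sibilant consonant), it takes -zur, giving *lanlemehzur*.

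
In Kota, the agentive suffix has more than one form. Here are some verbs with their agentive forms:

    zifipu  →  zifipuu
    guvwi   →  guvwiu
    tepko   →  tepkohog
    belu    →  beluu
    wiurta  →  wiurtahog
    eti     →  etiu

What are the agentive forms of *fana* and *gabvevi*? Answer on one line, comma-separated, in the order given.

The alternation tracks the last vowel of the stem — -u when the last vowel of the stem is a high vowel (*zifipu*, *guvwi*, *belu*, *eti*); -hog when the last vowel of the stem is a non-high vowel (*tepko*, *wiurta*).
*fana* — last vowel /a/ (a non-high vowel) → -hog → *fanahog*.
*gabvevi*: last vowel = /i/, a high vowel → -u → *gabveviu*.

fanahog, gabveviu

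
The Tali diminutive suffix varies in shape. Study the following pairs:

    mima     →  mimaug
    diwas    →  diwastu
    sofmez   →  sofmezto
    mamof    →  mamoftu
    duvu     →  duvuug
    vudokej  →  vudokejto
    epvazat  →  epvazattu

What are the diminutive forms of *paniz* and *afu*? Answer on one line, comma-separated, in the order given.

panizto, afuug

The alternation tracks the final sound of the stem — -tu when the stem ends in a voiceless consonant (*diwas*, *mamof*, *epvazat*); -to when the stem ends in a voiced consonant (*sofmez*, *vudokej*); -ug when the stem ends in a vowel (*mima*, *duvu*).
*paniz*: final sound = /z/, a voiced consonant → -to → *panizto*.
Since the final sound of *afu* is /u/ (a vowel), it takes -ug, giving *afuug*.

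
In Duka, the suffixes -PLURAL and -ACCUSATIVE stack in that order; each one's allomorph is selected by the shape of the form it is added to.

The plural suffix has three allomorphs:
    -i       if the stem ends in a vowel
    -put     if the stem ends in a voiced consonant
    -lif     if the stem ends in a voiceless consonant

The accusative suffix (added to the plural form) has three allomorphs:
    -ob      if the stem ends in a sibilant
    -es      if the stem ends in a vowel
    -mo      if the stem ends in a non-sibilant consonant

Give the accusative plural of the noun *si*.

The final sound of *si* is /i/, which is a vowel, so the plural suffix is -i, giving *sii*.
The final sound of the plural form *sii* is /i/, which is a vowel, so the accusative suffix is -es, giving *siies*.

siies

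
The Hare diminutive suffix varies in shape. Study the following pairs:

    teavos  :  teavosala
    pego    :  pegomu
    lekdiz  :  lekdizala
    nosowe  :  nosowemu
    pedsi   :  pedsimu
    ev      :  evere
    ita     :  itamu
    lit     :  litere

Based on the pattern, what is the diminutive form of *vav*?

Looking at the final sound of each stem: -ala when the stem ends in a sibilant (*teavos*, *lekdiz*); -ere when the stem ends in a non-sibilant consonant (*ev*, *lit*); -mu when the stem ends in a vowel (*pego*, *nosowe*, *pedsi*, *ita*).
*vav*: final sound = /v/, a non-sibilant consonant → -ere → *vavere*.

vavere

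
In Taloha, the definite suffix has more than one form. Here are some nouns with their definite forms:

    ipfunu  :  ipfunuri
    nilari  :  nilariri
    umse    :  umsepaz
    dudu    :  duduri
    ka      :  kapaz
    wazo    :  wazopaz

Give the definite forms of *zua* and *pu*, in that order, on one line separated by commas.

The pattern is height harmony: -ri when the last vowel of the stem is a high vowel (*ipfunu*, *nilari*, *dudu*); -paz when the last vowel of the stem is a non-high vowel (*umse*, *ka*, *wazo*).
*zua*: last vowel = /a/, a non-high vowel → -paz → *zuapaz*.
Since the last vowel of *pu* is /u/ (a high vowel), it takes -ri, giving *puri*.

zuapaz, puri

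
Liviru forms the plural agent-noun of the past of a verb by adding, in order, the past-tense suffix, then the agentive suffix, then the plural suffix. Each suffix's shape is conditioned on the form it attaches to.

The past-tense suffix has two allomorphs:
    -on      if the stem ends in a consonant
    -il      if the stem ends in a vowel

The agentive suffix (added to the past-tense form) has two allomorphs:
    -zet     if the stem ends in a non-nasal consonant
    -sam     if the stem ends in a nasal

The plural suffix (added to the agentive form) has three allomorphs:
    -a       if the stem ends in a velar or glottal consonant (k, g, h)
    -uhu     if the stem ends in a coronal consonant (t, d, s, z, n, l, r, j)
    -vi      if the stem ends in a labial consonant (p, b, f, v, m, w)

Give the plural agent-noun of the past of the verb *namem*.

Since the final sound of *namem* is /m/ (a consonant), it takes -on, giving *namemon*.
The final consonant of the past-tense form *namemon* is /n/, which is a nasal, so the agentive suffix is -sam, giving *namemonsam*.
The agentive form *namemonsam* — final consonant /m/ (labial) → -vi → *namemonsamvi*.

namemonsamvi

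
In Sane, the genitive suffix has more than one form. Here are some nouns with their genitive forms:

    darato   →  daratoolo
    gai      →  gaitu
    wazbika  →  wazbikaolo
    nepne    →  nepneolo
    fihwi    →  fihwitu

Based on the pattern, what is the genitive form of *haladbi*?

The suffix is conditioned by the last vowel: -tu when the last vowel of the stem is a high vowel (*gai*, *fihwi*); -olo when the last vowel of the stem is a non-high vowel (*darato*, *wazbika*, *nepne*).
*haladbi*: last vowel = /i/, a high vowel → -tu → *haladbitu*.

haladbitu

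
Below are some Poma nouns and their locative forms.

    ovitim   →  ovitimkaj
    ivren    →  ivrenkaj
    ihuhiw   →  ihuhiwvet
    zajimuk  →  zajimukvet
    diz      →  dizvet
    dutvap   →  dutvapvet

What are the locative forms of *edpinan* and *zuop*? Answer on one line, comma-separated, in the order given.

The alternation tracks the final consonant of the stem — -kaj when the stem ends in a nasal (*ovitim*, *ivren*); -vet when the stem ends in a non-nasal consonant (*ihuhiw*, *zajimuk*, *diz*, *dutvap*).
*edpinan* — final consonant /n/ (a nasal) → -kaj → *edpinankaj*.
*zuop* — final consonant /p/ (non-nasal) → -vet → *zuopvet*.

edpinankaj, zuopvet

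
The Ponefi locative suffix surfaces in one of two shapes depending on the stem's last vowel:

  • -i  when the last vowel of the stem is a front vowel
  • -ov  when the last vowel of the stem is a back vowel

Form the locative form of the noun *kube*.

*kube* — last vowel /e/ (a front vowel) → -i → *kubei*.

kubei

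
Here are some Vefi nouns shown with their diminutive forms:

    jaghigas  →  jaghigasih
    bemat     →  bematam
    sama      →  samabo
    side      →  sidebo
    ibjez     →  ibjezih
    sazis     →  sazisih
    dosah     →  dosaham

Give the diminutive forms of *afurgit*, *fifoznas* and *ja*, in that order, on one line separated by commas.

The pattern is sibilance of the final sound: -ih when the stem ends in a sibilant (*jaghigas*, *ibjez*, *sazis*); -am when the stem ends in a non-sibilant consonant (*bemat*, *dosah*); -bo when the stem ends in a vowel (*sama*, *side*).
*afurgit* — final sound /t/ (a non-sibilant consonant) → -am → *afurgitam*.
*fifoznas*: final sound = /s/, a sibilant → -ih → *fifoznasih*.
*ja*: final sound = /a/, a vowel → -bo → *jabo*.

afurgitam, fifoznasih, jabo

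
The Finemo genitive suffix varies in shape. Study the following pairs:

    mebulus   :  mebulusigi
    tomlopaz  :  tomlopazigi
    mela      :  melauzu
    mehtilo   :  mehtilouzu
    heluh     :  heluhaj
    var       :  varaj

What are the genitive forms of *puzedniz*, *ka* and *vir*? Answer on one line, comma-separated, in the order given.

The alternation tracks the final sound of the stem — -igi when the stem ends in a sibilant (*mebulus*, *tomlopaz*); -aj when the stem ends in a non-sibilant consonant (*heluh*, *var*); -uzu when the stem ends in a vowel (*mela*, *mehtilo*).
*puzedniz*: final sound = /z/, a sibilant → -igi → *puzednizigi*.
*ka*: final sound = /a/, a vowel → -uzu → *kauzu*.
*vir* — final sound /r/ (a non-sibilant consonant) → -aj → *viraj*.

puzednizigi, kauzu, viraj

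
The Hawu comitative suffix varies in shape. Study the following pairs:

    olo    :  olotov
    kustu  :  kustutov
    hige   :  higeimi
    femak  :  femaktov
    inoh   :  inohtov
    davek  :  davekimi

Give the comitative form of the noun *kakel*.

kakelimi

The pattern is front/back vowel harmony: -imi when the last vowel of the stem is a front vowel (*hige*, *davek*); -tov when the last vowel of the stem is a back vowel (*olo*, *kustu*, *femak*, *inoh*).
*kakel*: last vowel = /e/, a front vowel → -imi → *kakelimi*.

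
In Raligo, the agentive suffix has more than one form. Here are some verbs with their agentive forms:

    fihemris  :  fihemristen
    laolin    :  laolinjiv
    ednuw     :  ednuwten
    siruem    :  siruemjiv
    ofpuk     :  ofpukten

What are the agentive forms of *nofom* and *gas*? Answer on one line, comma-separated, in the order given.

nofomjiv, gasten

Looking at the final consonant of each stem: -jiv when the stem ends in a nasal (*laolin*, *siruem*); -ten when the stem ends in a non-nasal consonant (*fihemris*, *ednuw*, *ofpuk*).
*nofom*: final consonant = /m/, a nasal → -jiv → *nofomjiv*.
The final consonant of *gas* is /s/, which is non-nasal, so the suffix is -ten, giving *gasten*.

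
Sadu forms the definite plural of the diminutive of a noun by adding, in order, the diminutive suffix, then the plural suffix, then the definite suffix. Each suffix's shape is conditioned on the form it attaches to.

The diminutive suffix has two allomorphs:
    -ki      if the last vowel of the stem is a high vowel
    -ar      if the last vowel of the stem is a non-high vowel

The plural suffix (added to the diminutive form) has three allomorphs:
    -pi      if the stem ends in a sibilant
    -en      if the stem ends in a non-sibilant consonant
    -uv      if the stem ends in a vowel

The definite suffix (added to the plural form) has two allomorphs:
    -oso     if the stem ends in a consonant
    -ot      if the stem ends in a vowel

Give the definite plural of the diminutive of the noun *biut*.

The last vowel of *biut* is /u/, which is a high vowel, so the diminutive suffix is -ki, giving *biutki*.
Since the final sound of the diminutive form *biutki* is /i/ (a vowel), it takes -uv, giving *biutkiuv*.
The plural form *biutkiuv* — final sound /v/ (a consonant) → -oso → *biutkiuvoso*.

biutkiuvoso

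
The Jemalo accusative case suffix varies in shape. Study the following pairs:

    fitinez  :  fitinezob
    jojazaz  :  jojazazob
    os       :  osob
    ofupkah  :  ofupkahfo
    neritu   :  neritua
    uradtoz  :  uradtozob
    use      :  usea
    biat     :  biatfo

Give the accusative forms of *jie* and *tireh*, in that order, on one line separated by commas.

The suffix is conditioned by the final sound: -ob when the stem ends in a sibilant (*fitinez*, *jojazaz*, *os*, *uradtoz*); -fo when the stem ends in a non-sibilant consonant (*ofupkah*, *biat*); -a when the stem ends in a vowel (*neritu*, *use*).
Since the final sound of *jie* is /e/ (a vowel), it takes -a, giving *jiea*.
The final sound of *tireh* is /h/, which is a non-sibilant consonant, so the suffix is -fo, giving *tirehfo*.

jiea, tirehfo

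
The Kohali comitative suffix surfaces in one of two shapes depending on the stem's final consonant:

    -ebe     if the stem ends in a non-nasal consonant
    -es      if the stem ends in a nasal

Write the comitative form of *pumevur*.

The final consonant of *pumevur* is /r/, which is non-nasal, so the suffix is -ebe, giving *pumevurebe*.

pumevurebe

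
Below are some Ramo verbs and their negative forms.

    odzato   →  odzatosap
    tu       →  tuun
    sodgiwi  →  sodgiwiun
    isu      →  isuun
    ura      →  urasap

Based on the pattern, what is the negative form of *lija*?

lijasap

The alternation tracks the last vowel of the stem — -un when the last vowel of the stem is a high vowel (*tu*, *sodgiwi*, *isu*); -sap when the last vowel of the stem is a non-high vowel (*odzato*, *ura*).
*lija* — last vowel /a/ (a non-high vowel) → -sap → *lijasap*.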